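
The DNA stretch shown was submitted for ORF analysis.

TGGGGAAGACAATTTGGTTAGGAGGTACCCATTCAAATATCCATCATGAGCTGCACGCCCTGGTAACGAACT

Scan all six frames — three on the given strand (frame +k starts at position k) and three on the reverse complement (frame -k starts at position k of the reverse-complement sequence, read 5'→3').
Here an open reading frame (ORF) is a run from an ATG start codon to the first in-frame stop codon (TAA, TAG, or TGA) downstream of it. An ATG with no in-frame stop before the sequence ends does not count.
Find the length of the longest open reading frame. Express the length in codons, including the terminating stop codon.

Reverse complement (5'→3'): AGTTCGTTACCAGGGCGTGCAGCTCATGATGGATATTTGAATGGGTACCTCCTAACCAAATTGTCTTCCCCA
Frame +1: TGG GGA AGA CAA TTT GGT TAG GAG GTA CCC ATT CAA ATA TCC ATC ATG AGC TGC ACG CCC TGG TAA CGA ACT — ATG at 46, stop TAA at 64 → 21 nt.
Frame +2: GGG GAA GAC AAT TTG GTT AGG AGG TAC CCA TTC AAA TAT CCA TCA TGA GCT GCA CGC CCT GGT AAC GAA — no ATG→stop ORF.
Frame +3: GGG AAG ACA ATT TGG TTA GGA GGT ACC CAT TCA AAT ATC CAT CAT GAG CTG CAC GCC CTG GTA ACG AAC — no ATG→stop ORF.
Frame -1: AGT TCG TTA CCA GGG CGT GCA GCT CAT GAT GGA TAT TTG AAT GGG TAC CTC CTA ACC AAA TTG TCT TCC CCA — no ATG→stop ORF.
Frame -2: GTT CGT TAC CAG GGC GTG CAG CTC ATG ATG GAT ATT TGA ATG GGT ACC TCC TAA CCA AAT TGT CTT CCC — ATG at 26, stop TGA at 38 → 15 nt; ATG at 29, stop TGA at 38 → 12 nt; ATG at 41, stop TAA at 53 → 15 nt.
Frame -3: TTC GTT ACC AGG GCG TGC AGC TCA TGA TGG ATA TTT GAA TGG GTA CCT CCT AAC CAA ATT GTC TTC CCC — no ATG→stop ORF.
Longest: frame +1, positions 46–66, 21 nt = 7 codons = 6 aa. → 7 codons.

7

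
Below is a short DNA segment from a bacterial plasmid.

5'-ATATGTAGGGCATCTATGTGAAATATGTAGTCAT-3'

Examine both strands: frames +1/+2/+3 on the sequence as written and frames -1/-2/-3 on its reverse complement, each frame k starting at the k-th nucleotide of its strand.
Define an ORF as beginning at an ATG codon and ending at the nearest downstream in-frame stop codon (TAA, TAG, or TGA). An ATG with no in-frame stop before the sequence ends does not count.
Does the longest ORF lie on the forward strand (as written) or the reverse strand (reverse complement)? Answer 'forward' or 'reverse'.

Reverse complement (5'→3'): ATGACTACATATTTCACATAGATGCCCTACATAT
Frame +1: ATA TGT AGG GCA TCT ATG TGA AAT ATG TAG TCA — ATG at 16, stop TGA at 19 → 6 nt; ATG at 25, stop TAG at 28 → 6 nt.
Frame +2: TAT GTA GGG CAT CTA TGT GAA ATA TGT AGT CAT — no ATG→stop ORF.
Frame +3: ATG TAG GGC ATC TAT GTG AAA TAT GTA GTC — ATG at 3, stop TAG at 6 → 6 nt.
Frame -1: ATG ACT ACA TAT TTC ACA TAG ATG CCC TAC ATA — ATG at 1, stop TAG at 19 → 21 nt.
Frame -2: TGA CTA CAT ATT TCA CAT AGA TGC CCT ACA TAT — no ATG→stop ORF.
Frame -3: GAC TAC ATA TTT CAC ATA GAT GCC CTA CAT — no ATG→stop ORF.
Forward-strand max 6 nt; reverse-strand max 21 nt. The reverse strand has the longer ORF.

reverse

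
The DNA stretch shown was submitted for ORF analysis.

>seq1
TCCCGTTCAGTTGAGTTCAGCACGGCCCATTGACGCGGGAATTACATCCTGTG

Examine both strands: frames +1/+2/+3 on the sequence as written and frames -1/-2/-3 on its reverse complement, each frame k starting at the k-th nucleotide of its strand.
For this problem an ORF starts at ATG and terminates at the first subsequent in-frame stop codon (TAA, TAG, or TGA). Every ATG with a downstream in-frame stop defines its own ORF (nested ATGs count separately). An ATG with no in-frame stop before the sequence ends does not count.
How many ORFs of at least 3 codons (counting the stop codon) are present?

Reverse complement (5'→3'): CACAGGATGTAATTCCCGCGTCAATGGGCCGTGCTGAACTCAACTGAACGGGA
Frame +1: TCC CGT TCA GTT GAG TTC AGC ACG GCC CAT TGA CGC GGG AAT TAC ATC CTG — no ATG→stop ORF.
Frame +2: CCC GTT CAG TTG AGT TCA GCA CGG CCC ATT GAC GCG GGA ATT ACA TCC TGT — no ATG→stop ORF.
Frame +3: CCG TTC AGT TGA GTT CAG CAC GGC CCA TTG ACG CGG GAA TTA CAT CCT GTG — no ATG→stop ORF.
Frame -1: CAC AGG ATG TAA TTC CCG CGT CAA TGG GCC GTG CTG AAC TCA ACT GAA CGG — ATG at 7, stop TAA at 10 → 6 nt.
Frame -2: ACA GGA TGT AAT TCC CGC GTC AAT GGG CCG TGC TGA ACT CAA CTG AAC GGG — no ATG→stop ORF.
Frame -3: CAG GAT GTA ATT CCC GCG TCA ATG GGC CGT GCT GAA CTC AAC TGA ACG GGA — ATG at 24, stop TGA at 45 → 24 nt.
ORFs ≥ 3 codons: frame -3 24–47 (8 codons). Count = 1.

1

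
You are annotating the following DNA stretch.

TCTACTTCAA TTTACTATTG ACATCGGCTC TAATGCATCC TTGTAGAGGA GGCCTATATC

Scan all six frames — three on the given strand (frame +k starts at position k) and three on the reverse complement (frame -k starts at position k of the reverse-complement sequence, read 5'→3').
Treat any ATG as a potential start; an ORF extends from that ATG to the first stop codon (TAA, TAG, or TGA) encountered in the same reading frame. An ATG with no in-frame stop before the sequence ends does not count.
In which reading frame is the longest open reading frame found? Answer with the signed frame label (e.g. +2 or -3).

-1

Reverse complement (5'→3'): GATATAGGCCTCCTCTACAAGGATGCATTAGAGCCGATGTCAATAGTAAATTGAAGTAGA
Frame +1: TCT ACT TCA ATT TAC TAT TGA CAT CGG CTC TAA TGC ATC CTT GTA GAG GAG GCC TAT ATC — no ATG→stop ORF.
Frame +2: CTA CTT CAA TTT ACT ATT GAC ATC GGC TCT AAT GCA TCC TTG TAG AGG AGG CCT ATA — no ATG→stop ORF.
Frame +3: TAC TTC AAT TTA CTA TTG ACA TCG GCT CTA ATG CAT CCT TGT AGA GGA GGC CTA TAT — no ATG→stop ORF.
Frame -1: GAT ATA GGC CTC CTC TAC AAG GAT GCA TTA GAG CCG ATG TCA ATA GTA AAT TGA AGT AGA — ATG at 37, stop TGA at 52 → 18 nt.
Frame -2: ATA TAG GCC TCC TCT ACA AGG ATG CAT TAG AGC CGA TGT CAA TAG TAA ATT GAA GTA — ATG at 23, stop TAG at 29 → 9 nt.
Frame -3: TAT AGG CCT CCT CTA CAA GGA TGC ATT AGA GCC GAT GTC AAT AGT AAA TTG AAG TAG — no ATG→stop ORF.
Longest ORF is 18 nt in frame -1 (positions 37–54).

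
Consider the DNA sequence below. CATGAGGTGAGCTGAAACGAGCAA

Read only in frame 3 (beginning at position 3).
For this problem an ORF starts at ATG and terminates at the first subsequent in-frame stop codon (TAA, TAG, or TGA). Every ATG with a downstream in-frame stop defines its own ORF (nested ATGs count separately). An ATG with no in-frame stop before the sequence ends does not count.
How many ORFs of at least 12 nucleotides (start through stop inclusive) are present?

0

Frame 3: TGA GGT GAG CTG AAA CGA GCA — no ATG→stop ORF.
No ORF reaches 12 nucleotides. Count = 0.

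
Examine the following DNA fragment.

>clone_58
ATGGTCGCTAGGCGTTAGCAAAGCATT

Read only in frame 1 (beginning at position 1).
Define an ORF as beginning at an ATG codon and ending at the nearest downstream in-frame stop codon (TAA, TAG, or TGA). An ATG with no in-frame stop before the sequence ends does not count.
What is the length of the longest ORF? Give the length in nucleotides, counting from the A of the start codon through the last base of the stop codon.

18

Frame 1: ATG GTC GCT AGG CGT TAG CAA AGC ATT — ATG at 1, stop TAG at 16 → 18 nt.
Longest: frame 1, positions 1–18, 18 nt = 6 codons = 5 aa. → 18 nucleotides.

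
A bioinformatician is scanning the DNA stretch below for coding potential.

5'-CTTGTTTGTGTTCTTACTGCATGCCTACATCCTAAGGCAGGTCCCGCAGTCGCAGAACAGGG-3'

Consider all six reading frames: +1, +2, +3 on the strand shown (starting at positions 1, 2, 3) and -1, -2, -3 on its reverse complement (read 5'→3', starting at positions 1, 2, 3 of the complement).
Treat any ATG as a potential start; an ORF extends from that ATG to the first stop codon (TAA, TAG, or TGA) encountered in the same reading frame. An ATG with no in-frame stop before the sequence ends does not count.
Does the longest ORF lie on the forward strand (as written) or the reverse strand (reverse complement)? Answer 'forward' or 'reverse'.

Reverse complement (5'→3'): CCCTGTTCTGCGACTGCGGGACCTGCCTTAGGATGTAGGCATGCAGTAAGAACACAAACAAG
Frame +1: CTT GTT TGT GTT CTT ACT GCA TGC CTA CAT CCT AAG GCA GGT CCC GCA GTC GCA GAA CAG — no ATG→stop ORF.
Frame +2: TTG TTT GTG TTC TTA CTG CAT GCC TAC ATC CTA AGG CAG GTC CCG CAG TCG CAG AAC AGG — no ATG→stop ORF.
Frame +3: TGT TTG TGT TCT TAC TGC ATG CCT ACA TCC TAA GGC AGG TCC CGC AGT CGC AGA ACA GGG — ATG at 21, stop TAA at 33 → 15 nt.
Frame -1: CCC TGT TCT GCG ACT GCG GGA CCT GCC TTA GGA TGT AGG CAT GCA GTA AGA ACA CAA ACA — no ATG→stop ORF.
Frame -2: CCT GTT CTG CGA CTG CGG GAC CTG CCT TAG GAT GTA GGC ATG CAG TAA GAA CAC AAA CAA — ATG at 41, stop TAA at 47 → 9 nt.
Frame -3: CTG TTC TGC GAC TGC GGG ACC TGC CTT AGG ATG TAG GCA TGC AGT AAG AAC ACA AAC AAG — ATG at 33, stop TAG at 36 → 6 nt.
Forward-strand max 15 nt; reverse-strand max 9 nt. The forward strand has the longer ORF.

forward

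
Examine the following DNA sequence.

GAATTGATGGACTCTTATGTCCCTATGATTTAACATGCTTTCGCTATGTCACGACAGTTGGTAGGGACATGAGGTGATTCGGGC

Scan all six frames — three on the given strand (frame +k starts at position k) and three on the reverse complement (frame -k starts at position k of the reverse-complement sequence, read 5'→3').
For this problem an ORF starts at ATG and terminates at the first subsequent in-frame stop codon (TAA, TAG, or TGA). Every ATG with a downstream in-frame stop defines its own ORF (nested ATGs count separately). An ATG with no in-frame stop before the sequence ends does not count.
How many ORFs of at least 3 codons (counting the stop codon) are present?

Reverse complement (5'→3'): GCCCGAATCACCTCATGTCCCTACCAACTGTCGTGACATAGCGAAAGCATGTTAAATCATAGGGACATAAGAGTCCATCAATTC
Frame +1: GAA TTG ATG GAC TCT TAT GTC CCT ATG ATT TAA CAT GCT TTC GCT ATG TCA CGA CAG TTG GTA GGG ACA TGA GGT GAT TCG GGC — ATG at 7, stop TAA at 31 → 27 nt; ATG at 25, stop TAA at 31 → 9 nt; ATG at 46, stop TGA at 70 → 27 nt.
Frame +2: AAT TGA TGG ACT CTT ATG TCC CTA TGA TTT AAC ATG CTT TCG CTA TGT CAC GAC AGT TGG TAG GGA CAT GAG GTG ATT CGG — ATG at 17, stop TGA at 26 → 12 nt; ATG at 35, stop TAG at 62 → 30 nt.
Frame +3: ATT GAT GGA CTC TTA TGT CCC TAT GAT TTA ACA TGC TTT CGC TAT GTC ACG ACA GTT GGT AGG GAC ATG AGG TGA TTC GGG — ATG at 69, stop TGA at 75 → 9 nt.
Frame -1: GCC CGA ATC ACC TCA TGT CCC TAC CAA CTG TCG TGA CAT AGC GAA AGC ATG TTA AAT CAT AGG GAC ATA AGA GTC CAT CAA TTC — no ATG→stop ORF.
Frame -2: CCC GAA TCA CCT CAT GTC CCT ACC AAC TGT CGT GAC ATA GCG AAA GCA TGT TAA ATC ATA GGG ACA TAA GAG TCC ATC AAT — no ATG→stop ORF.
Frame -3: CCG AAT CAC CTC ATG TCC CTA CCA ACT GTC GTG ACA TAG CGA AAG CAT GTT AAA TCA TAG GGA CAT AAG AGT CCA TCA ATT — ATG at 15, stop TAG at 39 → 27 nt.
ORFs ≥ 3 codons: frame +1 7–33 (9 codons), frame +1 25–33 (3 codons), frame +1 46–72 (9 codons), frame +2 17–28 (4 codons), frame +2 35–64 (10 codons), frame +3 69–77 (3 codons), frame -3 15–41 (9 codons). Count = 7.

7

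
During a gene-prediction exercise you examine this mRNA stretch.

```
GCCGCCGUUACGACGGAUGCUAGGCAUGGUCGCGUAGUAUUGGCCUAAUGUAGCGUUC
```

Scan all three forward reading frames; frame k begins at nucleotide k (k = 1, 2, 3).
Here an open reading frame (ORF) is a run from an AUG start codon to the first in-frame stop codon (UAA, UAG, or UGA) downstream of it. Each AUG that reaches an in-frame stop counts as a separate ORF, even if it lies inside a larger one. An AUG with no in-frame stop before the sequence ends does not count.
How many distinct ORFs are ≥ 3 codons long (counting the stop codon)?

Frame 1: GCC GCC GUU ACG ACG GAU GCU AGG CAU GGU CGC GUA GUA UUG GCC UAA UGU AGC GUU — no AUG→stop ORF.
Frame 2: CCG CCG UUA CGA CGG AUG CUA GGC AUG GUC GCG UAG UAU UGG CCU AAU GUA GCG UUC — AUG at 17, stop UAG at 35 → 21 nt; AUG at 26, stop UAG at 35 → 12 nt.
Frame 3: CGC CGU UAC GAC GGA UGC UAG GCA UGG UCG CGU AGU AUU GGC CUA AUG UAG CGU — AUG at 48, stop UAG at 51 → 6 nt.
ORFs ≥ 3 codons: frame 2 17–37 (7 codons), frame 2 26–37 (4 codons). Count = 2.

2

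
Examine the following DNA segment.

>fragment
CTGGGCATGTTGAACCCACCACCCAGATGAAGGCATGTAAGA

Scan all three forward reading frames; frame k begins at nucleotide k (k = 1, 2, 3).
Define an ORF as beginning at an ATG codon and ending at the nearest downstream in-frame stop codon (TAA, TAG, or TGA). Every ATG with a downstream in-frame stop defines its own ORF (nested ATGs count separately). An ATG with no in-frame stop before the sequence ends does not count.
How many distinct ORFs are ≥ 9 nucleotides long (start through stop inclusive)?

Frame 1: CTG GGC ATG TTG AAC CCA CCA CCC AGA TGA AGG CAT GTA AGA — ATG at 7, stop TGA at 28 → 24 nt.
Frame 2: TGG GCA TGT TGA ACC CAC CAC CCA GAT GAA GGC ATG TAA — ATG at 35, stop TAA at 38 → 6 nt.
Frame 3: GGG CAT GTT GAA CCC ACC ACC CAG ATG AAG GCA TGT AAG — no ATG→stop ORF.
ORFs ≥ 9 nucleotides: frame 1 7–30 (24 nucleotides). Count = 1.

1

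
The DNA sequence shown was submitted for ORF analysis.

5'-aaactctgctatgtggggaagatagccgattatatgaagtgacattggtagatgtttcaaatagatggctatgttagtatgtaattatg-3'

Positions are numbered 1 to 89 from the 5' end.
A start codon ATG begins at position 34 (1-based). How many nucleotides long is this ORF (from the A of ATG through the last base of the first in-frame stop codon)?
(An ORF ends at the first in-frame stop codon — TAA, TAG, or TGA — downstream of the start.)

9

Codons from position 34: ATG (34–36), AAG (37–39), TGA (40–42).
TGA is the first in-frame stop; ORF spans 34–42, 9 nucleotides.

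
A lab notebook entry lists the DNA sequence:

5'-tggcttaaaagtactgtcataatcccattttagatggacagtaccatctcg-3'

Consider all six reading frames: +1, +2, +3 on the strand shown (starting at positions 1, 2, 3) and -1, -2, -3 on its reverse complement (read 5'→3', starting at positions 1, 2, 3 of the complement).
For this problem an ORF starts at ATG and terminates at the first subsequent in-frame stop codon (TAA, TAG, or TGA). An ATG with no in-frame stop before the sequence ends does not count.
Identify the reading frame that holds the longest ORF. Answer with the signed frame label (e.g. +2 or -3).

Reverse complement (5'→3'): CGAGATGGTACTGTCCATCTAAAATGGGATTATGACAGTACTTTTAAGCCA
Frame +1: TGG CTT AAA AGT ACT GTC ATA ATC CCA TTT TAG ATG GAC AGT ACC ATC TCG — no ATG→stop ORF.
Frame +2: GGC TTA AAA GTA CTG TCA TAA TCC CAT TTT AGA TGG ACA GTA CCA TCT — no ATG→stop ORF.
Frame +3: GCT TAA AAG TAC TGT CAT AAT CCC ATT TTA GAT GGA CAG TAC CAT CTC — no ATG→stop ORF.
Frame -1: CGA GAT GGT ACT GTC CAT CTA AAA TGG GAT TAT GAC AGT ACT TTT AAG CCA — no ATG→stop ORF.
Frame -2: GAG ATG GTA CTG TCC ATC TAA AAT GGG ATT ATG ACA GTA CTT TTA AGC — ATG at 5, stop TAA at 20 → 18 nt.
Frame -3: AGA TGG TAC TGT CCA TCT AAA ATG GGA TTA TGA CAG TAC TTT TAA GCC — ATG at 24, stop TGA at 33 → 12 nt.
Longest ORF is 18 nt in frame -2 (positions 5–22).

-2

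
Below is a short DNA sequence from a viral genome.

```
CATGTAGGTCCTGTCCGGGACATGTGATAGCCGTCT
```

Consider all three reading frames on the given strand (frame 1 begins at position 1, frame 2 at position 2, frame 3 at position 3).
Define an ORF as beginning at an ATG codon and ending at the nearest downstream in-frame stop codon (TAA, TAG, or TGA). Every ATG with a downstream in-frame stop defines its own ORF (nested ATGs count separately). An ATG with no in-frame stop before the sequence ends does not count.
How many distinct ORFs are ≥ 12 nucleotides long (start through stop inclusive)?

Frame 1: CAT GTA GGT CCT GTC CGG GAC ATG TGA TAG CCG TCT — ATG at 22, stop TGA at 25 → 6 nt.
Frame 2: ATG TAG GTC CTG TCC GGG ACA TGT GAT AGC CGT — ATG at 2, stop TAG at 5 → 6 nt.
Frame 3: TGT AGG TCC TGT CCG GGA CAT GTG ATA GCC GTC — no ATG→stop ORF.
No ORF reaches 12 nucleotides. Count = 0.

0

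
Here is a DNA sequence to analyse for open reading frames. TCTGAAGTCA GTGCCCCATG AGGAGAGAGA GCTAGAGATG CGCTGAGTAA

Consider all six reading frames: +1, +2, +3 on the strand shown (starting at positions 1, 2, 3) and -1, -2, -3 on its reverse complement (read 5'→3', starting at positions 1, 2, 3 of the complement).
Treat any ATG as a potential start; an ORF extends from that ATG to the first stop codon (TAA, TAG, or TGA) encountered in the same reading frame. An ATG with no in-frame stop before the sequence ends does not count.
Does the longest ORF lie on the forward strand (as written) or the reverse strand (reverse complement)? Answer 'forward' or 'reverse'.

forward

Reverse complement (5'→3'): TTACTCAGCGCATCTCTAGCTCTCTCTCCTCATGGGGCACTGACTTCAGA
Frame +1: TCT GAA GTC AGT GCC CCA TGA GGA GAG AGA GCT AGA GAT GCG CTG AGT — no ATG→stop ORF.
Frame +2: CTG AAG TCA GTG CCC CAT GAG GAG AGA GAG CTA GAG ATG CGC TGA GTA — ATG at 38, stop TGA at 44 → 9 nt.
Frame +3: TGA AGT CAG TGC CCC ATG AGG AGA GAG AGC TAG AGA TGC GCT GAG TAA — ATG at 18, stop TAG at 33 → 18 nt.
Frame -1: TTA CTC AGC GCA TCT CTA GCT CTC TCT CCT CAT GGG GCA CTG ACT TCA — no ATG→stop ORF.
Frame -2: TAC TCA GCG CAT CTC TAG CTC TCT CTC CTC ATG GGG CAC TGA CTT CAG — ATG at 32, stop TGA at 41 → 12 nt.
Frame -3: ACT CAG CGC ATC TCT AGC TCT CTC TCC TCA TGG GGC ACT GAC TTC AGA — no ATG→stop ORF.
Forward-strand max 18 nt; reverse-strand max 12 nt. The forward strand has the longer ORF.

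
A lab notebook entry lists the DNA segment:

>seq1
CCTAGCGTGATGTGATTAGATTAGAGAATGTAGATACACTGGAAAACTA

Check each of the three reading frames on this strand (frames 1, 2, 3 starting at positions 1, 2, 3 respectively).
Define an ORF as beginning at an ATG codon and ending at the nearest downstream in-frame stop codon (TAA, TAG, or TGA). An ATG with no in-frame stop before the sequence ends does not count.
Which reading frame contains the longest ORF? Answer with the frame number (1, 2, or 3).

Frame 1: CCT AGC GTG ATG TGA TTA GAT TAG AGA ATG TAG ATA CAC TGG AAA ACT — ATG at 10, stop TGA at 13 → 6 nt; ATG at 28, stop TAG at 31 → 6 nt.
Frame 2: CTA GCG TGA TGT GAT TAG ATT AGA GAA TGT AGA TAC ACT GGA AAA CTA — no ATG→stop ORF.
Frame 3: TAG CGT GAT GTG ATT AGA TTA GAG AAT GTA GAT ACA CTG GAA AAC — no ATG→stop ORF.
Longest ORF is 6 nt in frame 1 (positions 10–15).

1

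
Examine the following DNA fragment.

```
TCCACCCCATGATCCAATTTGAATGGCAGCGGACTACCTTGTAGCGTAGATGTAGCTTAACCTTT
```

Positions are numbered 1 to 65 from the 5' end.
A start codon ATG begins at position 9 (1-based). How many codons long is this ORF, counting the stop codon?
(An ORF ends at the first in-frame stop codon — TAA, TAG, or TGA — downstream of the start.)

Codons from position 9: ATG (9–11), ATC (12–14), CAA (15–17), TTT (18–20), GAA (21–23), TGG (24–26), CAG (27–29), CGG (30–32), ACT (33–35), ACC (36–38), TTG (39–41), TAG (42–44).
TAG is the first in-frame stop; that's 12 codons including the stop.

12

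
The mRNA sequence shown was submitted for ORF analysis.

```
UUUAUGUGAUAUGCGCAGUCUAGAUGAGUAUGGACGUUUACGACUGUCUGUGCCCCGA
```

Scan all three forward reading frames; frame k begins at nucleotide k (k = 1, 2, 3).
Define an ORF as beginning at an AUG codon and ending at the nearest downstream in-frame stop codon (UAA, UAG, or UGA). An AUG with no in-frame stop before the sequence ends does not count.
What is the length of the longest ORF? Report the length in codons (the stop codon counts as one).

Frame 1: UUU AUG UGA UAU GCG CAG UCU AGA UGA GUA UGG ACG UUU ACG ACU GUC UGU GCC CCG — AUG at 4, stop UGA at 7 → 6 nt.
Frame 2: UUA UGU GAU AUG CGC AGU CUA GAU GAG UAU GGA CGU UUA CGA CUG UCU GUG CCC CGA — no AUG→stop ORF.
Frame 3: UAU GUG AUA UGC GCA GUC UAG AUG AGU AUG GAC GUU UAC GAC UGU CUG UGC CCC — no AUG→stop ORF.
Longest: frame 1, positions 4–9, 6 nt = 2 codons = 1 aa. → 2 codons.

2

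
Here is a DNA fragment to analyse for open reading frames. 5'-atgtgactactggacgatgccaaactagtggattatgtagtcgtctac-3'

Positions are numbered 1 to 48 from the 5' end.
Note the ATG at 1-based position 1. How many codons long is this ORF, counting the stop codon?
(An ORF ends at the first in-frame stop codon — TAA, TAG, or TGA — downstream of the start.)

2

Codons from position 1: ATG (1–3), TGA (4–6).
TGA is the first in-frame stop; that's 2 codons including the stop.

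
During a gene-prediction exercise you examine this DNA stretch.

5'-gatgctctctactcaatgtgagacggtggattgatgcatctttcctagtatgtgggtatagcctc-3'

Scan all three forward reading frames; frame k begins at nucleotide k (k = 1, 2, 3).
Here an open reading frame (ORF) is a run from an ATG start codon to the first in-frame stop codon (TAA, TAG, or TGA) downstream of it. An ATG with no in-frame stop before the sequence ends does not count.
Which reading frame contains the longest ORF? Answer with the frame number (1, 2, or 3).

Frame 1: GAT GCT CTC TAC TCA ATG TGA GAC GGT GGA TTG ATG CAT CTT TCC TAG TAT GTG GGT ATA GCC — ATG at 16, stop TGA at 19 → 6 nt; ATG at 34, stop TAG at 46 → 15 nt.
Frame 2: ATG CTC TCT ACT CAA TGT GAG ACG GTG GAT TGA TGC ATC TTT CCT AGT ATG TGG GTA TAG CCT — ATG at 2, stop TGA at 32 → 33 nt; ATG at 50, stop TAG at 59 → 12 nt.
Frame 3: TGC TCT CTA CTC AAT GTG AGA CGG TGG ATT GAT GCA TCT TTC CTA GTA TGT GGG TAT AGC CTC — no ATG→stop ORF.
Longest ORF is 33 nt in frame 2 (positions 2–34).

2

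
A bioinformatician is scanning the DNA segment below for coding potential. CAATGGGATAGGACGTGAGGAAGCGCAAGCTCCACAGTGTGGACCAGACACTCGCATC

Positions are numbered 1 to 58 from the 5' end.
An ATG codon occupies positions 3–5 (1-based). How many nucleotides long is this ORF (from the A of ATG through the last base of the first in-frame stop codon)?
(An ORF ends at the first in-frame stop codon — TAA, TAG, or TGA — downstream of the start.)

9

Codons from position 3: ATG (3–5), GGA (6–8), TAG (9–11).
TAG is the first in-frame stop; ORF spans 3–11, 9 nucleotides.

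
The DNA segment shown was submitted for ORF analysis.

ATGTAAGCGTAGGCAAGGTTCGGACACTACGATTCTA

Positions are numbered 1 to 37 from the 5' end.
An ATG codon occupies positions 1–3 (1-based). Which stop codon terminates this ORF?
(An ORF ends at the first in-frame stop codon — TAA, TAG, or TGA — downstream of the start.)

TAA

Codons from position 1: ATG (1–3), TAA (4–6).
The first in-frame stop codon is TAA.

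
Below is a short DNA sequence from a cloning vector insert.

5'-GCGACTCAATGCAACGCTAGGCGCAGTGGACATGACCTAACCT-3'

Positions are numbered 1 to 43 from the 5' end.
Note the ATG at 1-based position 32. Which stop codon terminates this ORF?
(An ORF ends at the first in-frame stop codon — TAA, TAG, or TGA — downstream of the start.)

Codons from position 32: ATG (32–34), ACC (35–37), TAA (38–40).
The first in-frame stop codon is TAA.

TAA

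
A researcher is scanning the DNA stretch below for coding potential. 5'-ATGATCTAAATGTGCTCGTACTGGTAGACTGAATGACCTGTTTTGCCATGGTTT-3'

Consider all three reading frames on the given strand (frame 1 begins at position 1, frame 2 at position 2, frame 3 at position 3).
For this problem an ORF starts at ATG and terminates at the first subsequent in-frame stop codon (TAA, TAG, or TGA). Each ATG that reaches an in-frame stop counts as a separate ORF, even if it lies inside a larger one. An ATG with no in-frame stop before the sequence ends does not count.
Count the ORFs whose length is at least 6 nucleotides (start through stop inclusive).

Frame 1: ATG ATC TAA ATG TGC TCG TAC TGG TAG ACT GAA TGA CCT GTT TTG CCA TGG TTT — ATG at 1, stop TAA at 7 → 9 nt; ATG at 10, stop TAG at 25 → 18 nt.
Frame 2: TGA TCT AAA TGT GCT CGT ACT GGT AGA CTG AAT GAC CTG TTT TGC CAT GGT — no ATG→stop ORF.
Frame 3: GAT CTA AAT GTG CTC GTA CTG GTA GAC TGA ATG ACC TGT TTT GCC ATG GTT — no ATG→stop ORF.
ORFs ≥ 6 nucleotides: frame 1 1–9 (9 nucleotides), frame 1 10–27 (18 nucleotides). Count = 2.

2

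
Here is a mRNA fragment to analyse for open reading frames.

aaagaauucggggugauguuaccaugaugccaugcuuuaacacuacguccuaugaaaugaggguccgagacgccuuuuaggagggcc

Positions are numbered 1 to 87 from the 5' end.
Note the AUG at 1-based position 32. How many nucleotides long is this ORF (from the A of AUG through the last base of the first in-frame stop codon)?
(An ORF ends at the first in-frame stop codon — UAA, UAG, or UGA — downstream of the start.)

Codons from position 32: AUG (32–34), CUU (35–37), UAA (38–40).
UAA is the first in-frame stop; ORF spans 32–40, 9 nucleotides.

9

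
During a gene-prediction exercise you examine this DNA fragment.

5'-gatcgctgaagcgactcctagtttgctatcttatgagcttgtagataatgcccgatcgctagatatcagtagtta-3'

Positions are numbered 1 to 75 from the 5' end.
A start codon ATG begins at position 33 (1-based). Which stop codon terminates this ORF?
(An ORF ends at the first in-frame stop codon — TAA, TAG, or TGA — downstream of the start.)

Codons from position 33: ATG (33–35), AGC (36–38), TTG (39–41), TAG (42–44).
The first in-frame stop codon is TAG.

TAG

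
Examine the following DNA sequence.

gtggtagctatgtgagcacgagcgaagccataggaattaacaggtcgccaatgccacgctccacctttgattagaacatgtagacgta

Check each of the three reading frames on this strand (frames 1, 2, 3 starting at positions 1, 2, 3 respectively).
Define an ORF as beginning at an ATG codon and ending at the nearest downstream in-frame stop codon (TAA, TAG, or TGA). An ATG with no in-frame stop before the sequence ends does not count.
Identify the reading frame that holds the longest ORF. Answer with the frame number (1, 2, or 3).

Frame 1: GTG GTA GCT ATG TGA GCA CGA GCG AAG CCA TAG GAA TTA ACA GGT CGC CAA TGC CAC GCT CCA CCT TTG ATT AGA ACA TGT AGA CGT — ATG at 10, stop TGA at 13 → 6 nt.
Frame 2: TGG TAG CTA TGT GAG CAC GAG CGA AGC CAT AGG AAT TAA CAG GTC GCC AAT GCC ACG CTC CAC CTT TGA TTA GAA CAT GTA GAC GTA — no ATG→stop ORF.
Frame 3: GGT AGC TAT GTG AGC ACG AGC GAA GCC ATA GGA ATT AAC AGG TCG CCA ATG CCA CGC TCC ACC TTT GAT TAG AAC ATG TAG ACG — ATG at 51, stop TAG at 72 → 24 nt; ATG at 78, stop TAG at 81 → 6 nt.
Longest ORF is 24 nt in frame 3 (positions 51–74).

3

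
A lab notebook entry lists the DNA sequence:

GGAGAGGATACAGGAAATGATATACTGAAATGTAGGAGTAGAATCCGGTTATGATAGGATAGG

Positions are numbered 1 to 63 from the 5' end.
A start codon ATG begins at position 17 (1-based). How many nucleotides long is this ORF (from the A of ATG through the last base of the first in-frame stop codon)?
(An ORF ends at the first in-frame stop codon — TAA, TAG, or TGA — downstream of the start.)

Codons from position 17: ATG (17–19), ATA (20–22), TAC (23–25), TGA (26–28).
TGA is the first in-frame stop; ORF spans 17–28, 12 nucleotides.

12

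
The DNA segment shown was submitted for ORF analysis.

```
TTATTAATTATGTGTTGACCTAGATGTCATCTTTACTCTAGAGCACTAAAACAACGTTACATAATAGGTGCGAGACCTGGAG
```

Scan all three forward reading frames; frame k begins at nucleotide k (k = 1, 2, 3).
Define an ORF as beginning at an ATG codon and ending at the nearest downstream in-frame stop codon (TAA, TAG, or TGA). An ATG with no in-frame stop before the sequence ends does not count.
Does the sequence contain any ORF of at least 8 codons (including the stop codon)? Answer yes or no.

Frame 1: TTA TTA ATT ATG TGT TGA CCT AGA TGT CAT CTT TAC TCT AGA GCA CTA AAA CAA CGT TAC ATA ATA GGT GCG AGA CCT GGA — ATG at 10, stop TGA at 16 → 9 nt.
Frame 2: TAT TAA TTA TGT GTT GAC CTA GAT GTC ATC TTT ACT CTA GAG CAC TAA AAC AAC GTT ACA TAA TAG GTG CGA GAC CTG GAG — no ATG→stop ORF.
Frame 3: ATT AAT TAT GTG TTG ACC TAG ATG TCA TCT TTA CTC TAG AGC ACT AAA ACA ACG TTA CAT AAT AGG TGC GAG ACC TGG — ATG at 24, stop TAG at 39 → 18 nt.
Largest ORF found is 6 codons < 8, so no.

no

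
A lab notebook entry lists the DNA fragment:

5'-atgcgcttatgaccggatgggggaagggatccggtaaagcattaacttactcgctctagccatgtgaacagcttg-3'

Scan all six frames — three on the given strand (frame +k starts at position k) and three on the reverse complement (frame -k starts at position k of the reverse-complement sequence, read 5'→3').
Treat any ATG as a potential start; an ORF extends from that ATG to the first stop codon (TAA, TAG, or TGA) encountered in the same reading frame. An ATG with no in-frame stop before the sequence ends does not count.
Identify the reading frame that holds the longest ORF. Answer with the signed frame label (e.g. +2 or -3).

Reverse complement (5'→3'): CAAGCTGTTCACATGGCTAGAGCGAGTAAGTTAATGCTTTACCGGATCCCTTCCCCCATCCGGTCATAAGCGCAT
Frame +1: ATG CGC TTA TGA CCG GAT GGG GGA AGG GAT CCG GTA AAG CAT TAA CTT ACT CGC TCT AGC CAT GTG AAC AGC TTG — ATG at 1, stop TGA at 10 → 12 nt.
Frame +2: TGC GCT TAT GAC CGG ATG GGG GAA GGG ATC CGG TAA AGC ATT AAC TTA CTC GCT CTA GCC ATG TGA ACA GCT — ATG at 17, stop TAA at 35 → 21 nt; ATG at 62, stop TGA at 65 → 6 nt.
Frame +3: GCG CTT ATG ACC GGA TGG GGG AAG GGA TCC GGT AAA GCA TTA ACT TAC TCG CTC TAG CCA TGT GAA CAG CTT — ATG at 9, stop TAG at 57 → 51 nt.
Frame -1: CAA GCT GTT CAC ATG GCT AGA GCG AGT AAG TTA ATG CTT TAC CGG ATC CCT TCC CCC ATC CGG TCA TAA GCG CAT — ATG at 13, stop TAA at 67 → 57 nt; ATG at 34, stop TAA at 67 → 36 nt.
Frame -2: AAG CTG TTC ACA TGG CTA GAG CGA GTA AGT TAA TGC TTT ACC GGA TCC CTT CCC CCA TCC GGT CAT AAG CGC — no ATG→stop ORF.
Frame -3: AGC TGT TCA CAT GGC TAG AGC GAG TAA GTT AAT GCT TTA CCG GAT CCC TTC CCC CAT CCG GTC ATA AGC GCA — no ATG→stop ORF.
Longest ORF is 57 nt in frame -1 (positions 13–69).

-1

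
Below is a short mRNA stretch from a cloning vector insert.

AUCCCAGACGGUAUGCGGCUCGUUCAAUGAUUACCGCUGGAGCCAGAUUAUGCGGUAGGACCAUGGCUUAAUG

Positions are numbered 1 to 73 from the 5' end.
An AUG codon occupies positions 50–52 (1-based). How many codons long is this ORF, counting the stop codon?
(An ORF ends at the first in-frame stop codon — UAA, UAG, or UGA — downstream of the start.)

3

Codons from position 50: AUG (50–52), CGG (53–55), UAG (56–58).
UAG is the first in-frame stop; that's 3 codons including the stop.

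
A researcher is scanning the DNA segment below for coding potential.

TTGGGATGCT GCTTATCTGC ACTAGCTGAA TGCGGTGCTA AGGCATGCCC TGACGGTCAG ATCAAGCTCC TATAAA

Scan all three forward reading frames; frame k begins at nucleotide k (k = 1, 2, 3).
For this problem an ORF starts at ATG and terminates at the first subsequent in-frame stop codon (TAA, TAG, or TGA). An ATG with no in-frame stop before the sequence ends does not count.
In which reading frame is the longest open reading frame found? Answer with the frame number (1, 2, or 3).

3

Frame 1: TTG GGA TGC TGC TTA TCT GCA CTA GCT GAA TGC GGT GCT AAG GCA TGC CCT GAC GGT CAG ATC AAG CTC CTA TAA — no ATG→stop ORF.
Frame 2: TGG GAT GCT GCT TAT CTG CAC TAG CTG AAT GCG GTG CTA AGG CAT GCC CTG ACG GTC AGA TCA AGC TCC TAT AAA — no ATG→stop ORF.
Frame 3: GGG ATG CTG CTT ATC TGC ACT AGC TGA ATG CGG TGC TAA GGC ATG CCC TGA CGG TCA GAT CAA GCT CCT ATA — ATG at 6, stop TGA at 27 → 24 nt; ATG at 30, stop TAA at 39 → 12 nt; ATG at 45, stop TGA at 51 → 9 nt.
Longest ORF is 24 nt in frame 3 (positions 6–29).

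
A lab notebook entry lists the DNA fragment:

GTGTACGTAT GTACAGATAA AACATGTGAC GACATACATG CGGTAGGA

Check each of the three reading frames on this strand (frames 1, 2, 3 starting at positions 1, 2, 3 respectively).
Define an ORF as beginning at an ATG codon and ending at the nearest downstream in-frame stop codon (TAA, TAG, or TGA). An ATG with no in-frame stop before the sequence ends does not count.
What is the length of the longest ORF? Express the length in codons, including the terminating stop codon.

Frame 1: GTG TAC GTA TGT ACA GAT AAA ACA TGT GAC GAC ATA CAT GCG GTA GGA — no ATG→stop ORF.
Frame 2: TGT ACG TAT GTA CAG ATA AAA CAT GTG ACG ACA TAC ATG CGG TAG — ATG at 38, stop TAG at 44 → 9 nt.
Frame 3: GTA CGT ATG TAC AGA TAA AAC ATG TGA CGA CAT ACA TGC GGT AGG — ATG at 9, stop TAA at 18 → 12 nt; ATG at 24, stop TGA at 27 → 6 nt.
Longest: frame 3, positions 9–20, 12 nt = 4 codons = 3 aa. → 4 codons.

4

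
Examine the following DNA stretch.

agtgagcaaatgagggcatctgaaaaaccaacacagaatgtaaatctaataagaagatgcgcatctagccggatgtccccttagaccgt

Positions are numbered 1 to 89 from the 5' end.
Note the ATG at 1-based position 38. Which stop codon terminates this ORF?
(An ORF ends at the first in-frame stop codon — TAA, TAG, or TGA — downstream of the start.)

Codons from position 38: ATG (38–40), TAA (41–43).
The first in-frame stop codon is TAA.

TAA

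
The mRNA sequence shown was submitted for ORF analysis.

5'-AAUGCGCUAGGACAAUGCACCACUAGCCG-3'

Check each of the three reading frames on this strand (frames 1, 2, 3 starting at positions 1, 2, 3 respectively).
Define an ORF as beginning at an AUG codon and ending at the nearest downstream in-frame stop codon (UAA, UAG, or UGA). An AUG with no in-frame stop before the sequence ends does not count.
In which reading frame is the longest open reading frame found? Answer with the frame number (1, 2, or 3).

3

Frame 1: AAU GCG CUA GGA CAA UGC ACC ACU AGC — no AUG→stop ORF.
Frame 2: AUG CGC UAG GAC AAU GCA CCA CUA GCC — AUG at 2, stop UAG at 8 → 9 nt.
Frame 3: UGC GCU AGG ACA AUG CAC CAC UAG CCG — AUG at 15, stop UAG at 24 → 12 nt.
Longest ORF is 12 nt in frame 3 (positions 15–26).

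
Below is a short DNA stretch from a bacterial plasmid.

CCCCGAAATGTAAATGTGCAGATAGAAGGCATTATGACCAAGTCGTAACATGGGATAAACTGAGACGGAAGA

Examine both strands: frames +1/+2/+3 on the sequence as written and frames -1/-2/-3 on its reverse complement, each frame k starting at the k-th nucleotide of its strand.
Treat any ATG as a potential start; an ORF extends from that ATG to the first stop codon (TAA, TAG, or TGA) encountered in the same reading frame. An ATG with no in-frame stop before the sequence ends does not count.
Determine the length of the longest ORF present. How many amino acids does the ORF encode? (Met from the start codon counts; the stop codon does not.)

4

Reverse complement (5'→3'): TCTTCCGTCTCAGTTTATCCCATGTTACGACTTGGTCATAATGCCTTCTATCTGCACATTTACATTTCGGGG
Frame +1: CCC CGA AAT GTA AAT GTG CAG ATA GAA GGC ATT ATG ACC AAG TCG TAA CAT GGG ATA AAC TGA GAC GGA AGA — ATG at 34, stop TAA at 46 → 15 nt.
Frame +2: CCC GAA ATG TAA ATG TGC AGA TAG AAG GCA TTA TGA CCA AGT CGT AAC ATG GGA TAA ACT GAG ACG GAA — ATG at 8, stop TAA at 11 → 6 nt; ATG at 14, stop TAG at 23 → 12 nt; ATG at 50, stop TAA at 56 → 9 nt.
Frame +3: CCG AAA TGT AAA TGT GCA GAT AGA AGG CAT TAT GAC CAA GTC GTA ACA TGG GAT AAA CTG AGA CGG AAG — no ATG→stop ORF.
Frame -1: TCT TCC GTC TCA GTT TAT CCC ATG TTA CGA CTT GGT CAT AAT GCC TTC TAT CTG CAC ATT TAC ATT TCG GGG — no ATG→stop ORF.
Frame -2: CTT CCG TCT CAG TTT ATC CCA TGT TAC GAC TTG GTC ATA ATG CCT TCT ATC TGC ACA TTT ACA TTT CGG — no ATG→stop ORF.
Frame -3: TTC CGT CTC AGT TTA TCC CAT GTT ACG ACT TGG TCA TAA TGC CTT CTA TCT GCA CAT TTA CAT TTC GGG — no ATG→stop ORF.
Longest: frame +1, positions 34–48, 15 nt = 5 codons = 4 aa. → 4 amino acids.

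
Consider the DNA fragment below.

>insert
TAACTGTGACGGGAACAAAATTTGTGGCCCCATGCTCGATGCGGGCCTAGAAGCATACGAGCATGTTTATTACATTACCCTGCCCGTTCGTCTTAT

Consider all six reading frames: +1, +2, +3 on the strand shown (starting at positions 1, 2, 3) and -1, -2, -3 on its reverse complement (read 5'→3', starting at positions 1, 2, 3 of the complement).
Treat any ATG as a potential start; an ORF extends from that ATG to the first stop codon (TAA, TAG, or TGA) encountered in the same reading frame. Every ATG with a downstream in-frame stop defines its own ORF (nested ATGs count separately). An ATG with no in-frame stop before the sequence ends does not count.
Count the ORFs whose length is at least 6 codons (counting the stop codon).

Reverse complement (5'→3'): ATAAGACGAACGGGCAGGGTAATGTAATAAACATGCTCGTATGCTTCTAGGCCCGCATCGAGCATGGGGCCACAAATTTTGTTCCCGTCACAGTTA
Frame +1: TAA CTG TGA CGG GAA CAA AAT TTG TGG CCC CAT GCT CGA TGC GGG CCT AGA AGC ATA CGA GCA TGT TTA TTA CAT TAC CCT GCC CGT TCG TCT TAT — no ATG→stop ORF.
Frame +2: AAC TGT GAC GGG AAC AAA ATT TGT GGC CCC ATG CTC GAT GCG GGC CTA GAA GCA TAC GAG CAT GTT TAT TAC ATT ACC CTG CCC GTT CGT CTT — no ATG→stop ORF.
Frame +3: ACT GTG ACG GGA ACA AAA TTT GTG GCC CCA TGC TCG ATG CGG GCC TAG AAG CAT ACG AGC ATG TTT ATT ACA TTA CCC TGC CCG TTC GTC TTA — ATG at 39, stop TAG at 48 → 12 nt.
Frame -1: ATA AGA CGA ACG GGC AGG GTA ATG TAA TAA ACA TGC TCG TAT GCT TCT AGG CCC GCA TCG AGC ATG GGG CCA CAA ATT TTG TTC CCG TCA CAG TTA — ATG at 22, stop TAA at 25 → 6 nt.
Frame -2: TAA GAC GAA CGG GCA GGG TAA TGT AAT AAA CAT GCT CGT ATG CTT CTA GGC CCG CAT CGA GCA TGG GGC CAC AAA TTT TGT TCC CGT CAC AGT — no ATG→stop ORF.
Frame -3: AAG ACG AAC GGG CAG GGT AAT GTA ATA AAC ATG CTC GTA TGC TTC TAG GCC CGC ATC GAG CAT GGG GCC ACA AAT TTT GTT CCC GTC ACA GTT — ATG at 33, stop TAG at 48 → 18 nt.
ORFs ≥ 6 codons: frame -3 33–50 (6 codons). Count = 1.

1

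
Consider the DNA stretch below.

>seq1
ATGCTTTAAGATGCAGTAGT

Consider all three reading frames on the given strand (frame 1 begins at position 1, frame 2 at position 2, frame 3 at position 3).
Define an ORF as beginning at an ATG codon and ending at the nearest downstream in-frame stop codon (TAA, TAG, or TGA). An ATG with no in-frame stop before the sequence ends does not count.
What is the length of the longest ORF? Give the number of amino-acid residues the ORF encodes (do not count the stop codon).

2

Frame 1: ATG CTT TAA GAT GCA GTA — ATG at 1, stop TAA at 7 → 9 nt.
Frame 2: TGC TTT AAG ATG CAG TAG — ATG at 11, stop TAG at 17 → 9 nt.
Frame 3: GCT TTA AGA TGC AGT AGT — no ATG→stop ORF.
Longest: frame 1, positions 1–9, 9 nt = 3 codons = 2 aa. → 2 amino acids.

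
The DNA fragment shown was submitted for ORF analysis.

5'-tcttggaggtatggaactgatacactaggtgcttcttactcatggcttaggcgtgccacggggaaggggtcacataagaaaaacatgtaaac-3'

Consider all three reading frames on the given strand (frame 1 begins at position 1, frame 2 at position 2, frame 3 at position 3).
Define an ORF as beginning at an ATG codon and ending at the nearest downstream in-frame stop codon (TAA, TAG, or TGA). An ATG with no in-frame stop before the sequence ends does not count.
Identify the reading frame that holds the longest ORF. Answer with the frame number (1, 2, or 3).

Frame 1: TCT TGG AGG TAT GGA ACT GAT ACA CTA GGT GCT TCT TAC TCA TGG CTT AGG CGT GCC ACG GGG AAG GGG TCA CAT AAG AAA AAC ATG TAA — ATG at 85, stop TAA at 88 → 6 nt.
Frame 2: CTT GGA GGT ATG GAA CTG ATA CAC TAG GTG CTT CTT ACT CAT GGC TTA GGC GTG CCA CGG GGA AGG GGT CAC ATA AGA AAA ACA TGT AAA — ATG at 11, stop TAG at 26 → 18 nt.
Frame 3: TTG GAG GTA TGG AAC TGA TAC ACT AGG TGC TTC TTA CTC ATG GCT TAG GCG TGC CAC GGG GAA GGG GTC ACA TAA GAA AAA CAT GTA AAC — ATG at 42, stop TAG at 48 → 9 nt.
Longest ORF is 18 nt in frame 2 (positions 11–28).

2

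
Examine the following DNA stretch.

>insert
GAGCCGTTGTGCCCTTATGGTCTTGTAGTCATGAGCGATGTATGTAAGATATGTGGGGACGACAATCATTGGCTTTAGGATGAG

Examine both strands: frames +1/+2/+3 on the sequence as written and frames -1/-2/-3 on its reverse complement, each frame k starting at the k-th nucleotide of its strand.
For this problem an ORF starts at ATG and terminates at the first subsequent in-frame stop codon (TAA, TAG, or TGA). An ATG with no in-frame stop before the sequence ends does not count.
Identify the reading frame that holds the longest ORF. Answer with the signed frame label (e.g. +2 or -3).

+1

Reverse complement (5'→3'): CTCATCCTAAAGCCAATGATTGTCGTCCCCACATATCTTACATACATCGCTCATGACTACAAGACCATAAGGGCACAACGGCTC
Frame +1: GAG CCG TTG TGC CCT TAT GGT CTT GTA GTC ATG AGC GAT GTA TGT AAG ATA TGT GGG GAC GAC AAT CAT TGG CTT TAG GAT GAG — ATG at 31, stop TAG at 76 → 48 nt.
Frame +2: AGC CGT TGT GCC CTT ATG GTC TTG TAG TCA TGA GCG ATG TAT GTA AGA TAT GTG GGG ACG ACA ATC ATT GGC TTT AGG ATG — ATG at 17, stop TAG at 26 → 12 nt.
Frame +3: GCC GTT GTG CCC TTA TGG TCT TGT AGT CAT GAG CGA TGT ATG TAA GAT ATG TGG GGA CGA CAA TCA TTG GCT TTA GGA TGA — ATG at 42, stop TAA at 45 → 6 nt; ATG at 51, stop TGA at 81 → 33 nt.
Frame -1: CTC ATC CTA AAG CCA ATG ATT GTC GTC CCC ACA TAT CTT ACA TAC ATC GCT CAT GAC TAC AAG ACC ATA AGG GCA CAA CGG CTC — no ATG→stop ORF.
Frame -2: TCA TCC TAA AGC CAA TGA TTG TCG TCC CCA CAT ATC TTA CAT ACA TCG CTC ATG ACT ACA AGA CCA TAA GGG CAC AAC GGC — ATG at 53, stop TAA at 68 → 18 nt.
Frame -3: CAT CCT AAA GCC AAT GAT TGT CGT CCC CAC ATA TCT TAC ATA CAT CGC TCA TGA CTA CAA GAC CAT AAG GGC ACA ACG GCT — no ATG→stop ORF.
Longest ORF is 48 nt in frame +1 (positions 31–78).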